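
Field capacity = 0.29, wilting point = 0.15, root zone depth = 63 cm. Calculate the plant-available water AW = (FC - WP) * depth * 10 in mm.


Step 1: Available water = (FC - WP) * depth * 10
Step 2: AW = (0.29 - 0.15) * 63 * 10
Step 3: AW = 0.14 * 63 * 10
Step 4: AW = 88.2 mm

88.2


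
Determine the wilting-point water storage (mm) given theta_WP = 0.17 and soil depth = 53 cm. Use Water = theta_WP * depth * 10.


Step 1: Water (mm) = theta_WP * depth * 10
Step 2: Water = 0.17 * 53 * 10
Step 3: Water = 90.1 mm

90.1


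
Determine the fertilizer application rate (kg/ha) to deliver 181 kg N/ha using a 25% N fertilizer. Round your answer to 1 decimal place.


Step 1: Fertilizer rate = target N / (N content / 100)
Step 2: Rate = 181 / (25 / 100)
Step 3: Rate = 181 / 0.25
Step 4: Rate = 724.0 kg/ha

724.0


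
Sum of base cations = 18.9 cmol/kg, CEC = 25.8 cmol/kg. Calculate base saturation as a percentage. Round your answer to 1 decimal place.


Step 1: BS = 100 * (sum of bases) / CEC
Step 2: BS = 100 * 18.9 / 25.8
Step 3: BS = 73.3%

73.3


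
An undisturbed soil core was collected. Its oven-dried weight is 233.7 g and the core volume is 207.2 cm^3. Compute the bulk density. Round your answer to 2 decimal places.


Step 1: Identify the formula: BD = dry mass / volume
Step 2: Substitute values: BD = 233.7 / 207.2
Step 3: BD = 1.13 g/cm^3

1.13


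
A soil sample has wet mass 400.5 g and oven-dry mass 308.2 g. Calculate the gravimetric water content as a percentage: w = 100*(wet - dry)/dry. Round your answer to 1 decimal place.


Step 1: Water mass = wet - dry = 400.5 - 308.2 = 92.3 g
Step 2: w = 100 * water mass / dry mass
Step 3: w = 100 * 92.3 / 308.2 = 29.9%

29.9


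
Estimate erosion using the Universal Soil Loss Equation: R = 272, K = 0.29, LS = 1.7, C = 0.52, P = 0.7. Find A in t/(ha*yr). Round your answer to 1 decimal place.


Step 1: A = R * K * LS * C * P
Step 2: R * K = 272 * 0.29 = 78.88
Step 3: (R*K) * LS = 78.88 * 1.7 = 134.096
Step 4: * C * P = 134.096 * 0.52 * 0.7 = 48.8
Step 5: A = 48.8 t/(ha*yr)

48.8


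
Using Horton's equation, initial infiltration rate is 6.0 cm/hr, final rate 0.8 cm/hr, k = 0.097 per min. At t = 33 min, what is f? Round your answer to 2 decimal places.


Step 1: f = fc + (f0 - fc) * exp(-k * t)
Step 2: exp(-0.097 * 33) = 0.040721
Step 3: f = 0.8 + (6.0 - 0.8) * 0.040721
Step 4: f = 0.8 + 5.2 * 0.040721
Step 5: f = 1.01 cm/hr

1.01


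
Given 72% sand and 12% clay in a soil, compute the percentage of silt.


Step 1: sand + silt + clay = 100%
Step 2: silt = 100 - sand - clay
Step 3: silt = 100 - 72 - 12
Step 4: silt = 16%

16


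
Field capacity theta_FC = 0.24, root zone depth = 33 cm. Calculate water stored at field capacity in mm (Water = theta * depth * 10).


Step 1: Water (mm) = theta_FC * depth (cm) * 10
Step 2: Water = 0.24 * 33 * 10
Step 3: Water = 79.2 mm

79.2


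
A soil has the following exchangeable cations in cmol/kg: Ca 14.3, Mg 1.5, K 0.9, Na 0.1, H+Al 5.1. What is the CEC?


Step 1: CEC = Ca + Mg + K + Na + (H+Al)
Step 2: CEC = 14.3 + 1.5 + 0.9 + 0.1 + 5.1
Step 3: CEC = 21.9 cmol/kg

21.9


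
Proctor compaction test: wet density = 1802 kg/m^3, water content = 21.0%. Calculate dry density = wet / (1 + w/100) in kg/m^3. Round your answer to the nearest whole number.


Step 1: Dry density = wet density / (1 + w/100)
Step 2: Dry density = 1802 / (1 + 21.0/100)
Step 3: Dry density = 1802 / 1.21
Step 4: Dry density = 1489 kg/m^3

1489


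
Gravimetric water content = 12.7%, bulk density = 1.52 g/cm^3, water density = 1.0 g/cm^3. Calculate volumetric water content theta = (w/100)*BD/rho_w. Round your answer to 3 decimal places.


Step 1: theta = (w / 100) * BD / rho_w
Step 2: theta = (12.7 / 100) * 1.52 / 1.0
Step 3: theta = 0.127 * 1.52
Step 4: theta = 0.193

0.193


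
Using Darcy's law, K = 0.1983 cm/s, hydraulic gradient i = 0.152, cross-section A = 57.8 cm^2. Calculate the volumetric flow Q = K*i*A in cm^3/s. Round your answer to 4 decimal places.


Step 1: Apply Darcy's law: Q = K * i * A
Step 2: Q = 0.1983 * 0.152 * 57.8
Step 3: Q = 1.7422 cm^3/s

1.7422


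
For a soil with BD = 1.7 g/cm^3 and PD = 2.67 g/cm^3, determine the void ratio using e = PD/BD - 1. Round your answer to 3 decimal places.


Step 1: e = PD / BD - 1
Step 2: e = 2.67 / 1.7 - 1
Step 3: e = 1.57059 - 1
Step 4: e = 0.571

0.571


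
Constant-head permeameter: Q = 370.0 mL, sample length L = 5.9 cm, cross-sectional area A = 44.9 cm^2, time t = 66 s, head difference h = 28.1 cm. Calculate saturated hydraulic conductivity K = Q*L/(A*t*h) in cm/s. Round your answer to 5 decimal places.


Step 1: K = Q * L / (A * t * h)
Step 2: Numerator = 370.0 * 5.9 = 2183.0
Step 3: Denominator = 44.9 * 66 * 28.1 = 83271.54
Step 4: K = 2183.0 / 83271.54 = 0.02622 cm/s

0.02622


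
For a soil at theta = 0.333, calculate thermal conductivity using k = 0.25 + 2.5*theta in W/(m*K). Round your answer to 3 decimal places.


Step 1: k = 0.25 + 2.5 * theta
Step 2: k = 0.25 + 2.5 * 0.333
Step 3: k = 0.25 + 0.833
Step 4: k = 1.083 W/(m*K)

1.083


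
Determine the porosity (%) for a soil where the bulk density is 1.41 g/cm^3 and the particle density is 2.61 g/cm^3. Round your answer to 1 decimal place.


Step 1: Formula: n = 100 * (1 - BD / PD)
Step 2: n = 100 * (1 - 1.41 / 2.61)
Step 3: n = 100 * (1 - 0.54023)
Step 4: n = 46.0%

46.0


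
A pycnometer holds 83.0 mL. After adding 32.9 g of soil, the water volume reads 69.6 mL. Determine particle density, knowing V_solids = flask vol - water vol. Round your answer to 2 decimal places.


Step 1: Volume of solids = flask volume - water volume with soil
Step 2: V_solids = 83.0 - 69.6 = 13.4 mL
Step 3: Particle density = mass / V_solids = 32.9 / 13.4 = 2.46 g/cm^3

2.46


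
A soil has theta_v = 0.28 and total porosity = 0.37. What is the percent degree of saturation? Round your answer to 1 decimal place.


Step 1: S = 100 * theta_v / n
Step 2: S = 100 * 0.28 / 0.37
Step 3: S = 75.7%

75.7


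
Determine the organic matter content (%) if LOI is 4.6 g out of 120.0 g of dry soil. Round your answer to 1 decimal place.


Step 1: OM% = 100 * LOI / sample mass
Step 2: OM = 100 * 4.6 / 120.0
Step 3: OM = 3.8%

3.8


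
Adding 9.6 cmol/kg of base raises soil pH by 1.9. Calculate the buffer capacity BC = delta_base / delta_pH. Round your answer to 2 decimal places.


Step 1: BC = change in base / change in pH
Step 2: BC = 9.6 / 1.9
Step 3: BC = 5.05 cmol/(kg*pH unit)

5.05


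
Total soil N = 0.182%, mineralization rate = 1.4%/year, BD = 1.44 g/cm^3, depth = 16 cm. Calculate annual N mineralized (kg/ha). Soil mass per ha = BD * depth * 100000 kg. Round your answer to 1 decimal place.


Step 1: Soil mass per ha = BD * depth * 100000 = 1.44 * 16 * 100000 = 2304000 kg
Step 2: Total N pool = soil mass * N%/100 = 2304000 * 0.182/100 = 4193.28 kg/ha
Step 3: N mineralized = N pool * rate%/100 = 4193.28 * 1.4/100 = 58.7 kg/ha/yr

58.7


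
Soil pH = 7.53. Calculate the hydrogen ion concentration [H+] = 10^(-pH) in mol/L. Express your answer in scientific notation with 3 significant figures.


Step 1: [H+] = 10^(-pH)
Step 2: [H+] = 10^(-7.53)
Step 3: [H+] = 2.95e-08 mol/L

2.95e-08


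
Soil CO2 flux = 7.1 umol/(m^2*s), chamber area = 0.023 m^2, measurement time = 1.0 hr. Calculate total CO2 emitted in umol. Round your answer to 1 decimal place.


Step 1: Convert time to seconds: 1.0 hr * 3600 = 3600.0 s
Step 2: Total = flux * area * time_s
Step 3: Total = 7.1 * 0.023 * 3600.0
Step 4: Total = 587.9 umol

587.9


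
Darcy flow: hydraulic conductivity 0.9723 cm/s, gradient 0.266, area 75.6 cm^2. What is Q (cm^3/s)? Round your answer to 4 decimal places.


Step 1: Apply Darcy's law: Q = K * i * A
Step 2: Q = 0.9723 * 0.266 * 75.6
Step 3: Q = 19.5526 cm^3/s

19.5526


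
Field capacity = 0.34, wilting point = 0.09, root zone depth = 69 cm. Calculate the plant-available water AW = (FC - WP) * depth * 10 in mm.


Step 1: Available water = (FC - WP) * depth * 10
Step 2: AW = (0.34 - 0.09) * 69 * 10
Step 3: AW = 0.25 * 69 * 10
Step 4: AW = 172.5 mm

172.5


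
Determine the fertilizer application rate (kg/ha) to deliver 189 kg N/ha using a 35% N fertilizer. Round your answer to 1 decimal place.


Step 1: Fertilizer rate = target N / (N content / 100)
Step 2: Rate = 189 / (35 / 100)
Step 3: Rate = 189 / 0.35
Step 4: Rate = 540.0 kg/ha

540.0


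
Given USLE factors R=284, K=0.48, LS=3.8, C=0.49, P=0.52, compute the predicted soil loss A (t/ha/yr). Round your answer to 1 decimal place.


Step 1: A = R * K * LS * C * P
Step 2: R * K = 284 * 0.48 = 136.32
Step 3: (R*K) * LS = 136.32 * 3.8 = 518.016
Step 4: * C * P = 518.016 * 0.49 * 0.52 = 132.0
Step 5: A = 132.0 t/(ha*yr)

132.0


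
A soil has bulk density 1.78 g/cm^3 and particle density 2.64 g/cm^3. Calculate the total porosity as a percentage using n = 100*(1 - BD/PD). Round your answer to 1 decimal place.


Step 1: Formula: n = 100 * (1 - BD / PD)
Step 2: n = 100 * (1 - 1.78 / 2.64)
Step 3: n = 100 * (1 - 0.67424)
Step 4: n = 32.6%

32.6


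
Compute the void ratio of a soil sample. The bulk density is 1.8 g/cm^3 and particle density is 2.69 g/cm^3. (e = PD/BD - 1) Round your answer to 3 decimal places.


Step 1: e = PD / BD - 1
Step 2: e = 2.69 / 1.8 - 1
Step 3: e = 1.49444 - 1
Step 4: e = 0.494

0.494


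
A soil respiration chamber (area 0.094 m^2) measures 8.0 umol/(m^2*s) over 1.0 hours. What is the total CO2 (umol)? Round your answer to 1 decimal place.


Step 1: Convert time to seconds: 1.0 hr * 3600 = 3600.0 s
Step 2: Total = flux * area * time_s
Step 3: Total = 8.0 * 0.094 * 3600.0
Step 4: Total = 2707.2 umol

2707.2


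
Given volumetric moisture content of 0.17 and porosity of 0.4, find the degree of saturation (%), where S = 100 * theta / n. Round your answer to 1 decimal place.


Step 1: S = 100 * theta_v / n
Step 2: S = 100 * 0.17 / 0.4
Step 3: S = 42.5%

42.5


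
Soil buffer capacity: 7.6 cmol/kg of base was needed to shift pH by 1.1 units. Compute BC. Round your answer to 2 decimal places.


Step 1: BC = change in base / change in pH
Step 2: BC = 7.6 / 1.1
Step 3: BC = 6.91 cmol/(kg*pH unit)

6.91


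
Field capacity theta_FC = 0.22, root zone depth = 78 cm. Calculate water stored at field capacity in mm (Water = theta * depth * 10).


Step 1: Water (mm) = theta_FC * depth (cm) * 10
Step 2: Water = 0.22 * 78 * 10
Step 3: Water = 171.6 mm

171.6


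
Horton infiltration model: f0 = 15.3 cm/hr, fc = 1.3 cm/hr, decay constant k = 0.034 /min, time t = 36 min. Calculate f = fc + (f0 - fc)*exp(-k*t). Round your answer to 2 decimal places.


Step 1: f = fc + (f0 - fc) * exp(-k * t)
Step 2: exp(-0.034 * 36) = 0.294052
Step 3: f = 1.3 + (15.3 - 1.3) * 0.294052
Step 4: f = 1.3 + 14.0 * 0.294052
Step 5: f = 5.42 cm/hr

5.42


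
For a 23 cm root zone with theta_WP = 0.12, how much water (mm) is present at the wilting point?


Step 1: Water (mm) = theta_WP * depth * 10
Step 2: Water = 0.12 * 23 * 10
Step 3: Water = 27.6 mm

27.6


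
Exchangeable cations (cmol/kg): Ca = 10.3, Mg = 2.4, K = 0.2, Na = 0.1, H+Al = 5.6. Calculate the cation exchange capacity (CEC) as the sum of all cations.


Step 1: CEC = Ca + Mg + K + Na + (H+Al)
Step 2: CEC = 10.3 + 2.4 + 0.2 + 0.1 + 5.6
Step 3: CEC = 18.6 cmol/kg

18.6


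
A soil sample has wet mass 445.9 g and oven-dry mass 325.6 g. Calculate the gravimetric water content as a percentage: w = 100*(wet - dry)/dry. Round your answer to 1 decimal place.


Step 1: Water mass = wet - dry = 445.9 - 325.6 = 120.3 g
Step 2: w = 100 * water mass / dry mass
Step 3: w = 100 * 120.3 / 325.6 = 36.9%

36.9


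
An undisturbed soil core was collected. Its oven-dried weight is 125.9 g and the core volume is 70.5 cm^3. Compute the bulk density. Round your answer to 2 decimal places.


Step 1: Identify the formula: BD = dry mass / volume
Step 2: Substitute values: BD = 125.9 / 70.5
Step 3: BD = 1.79 g/cm^3

1.79


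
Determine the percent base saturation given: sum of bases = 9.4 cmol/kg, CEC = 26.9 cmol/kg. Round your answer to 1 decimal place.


Step 1: BS = 100 * (sum of bases) / CEC
Step 2: BS = 100 * 9.4 / 26.9
Step 3: BS = 34.9%

34.9


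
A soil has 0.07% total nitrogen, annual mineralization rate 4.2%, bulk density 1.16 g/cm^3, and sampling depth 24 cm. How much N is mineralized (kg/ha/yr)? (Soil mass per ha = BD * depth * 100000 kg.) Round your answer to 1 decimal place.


Step 1: Soil mass per ha = BD * depth * 100000 = 1.16 * 24 * 100000 = 2784000 kg
Step 2: Total N pool = soil mass * N%/100 = 2784000 * 0.07/100 = 1948.8 kg/ha
Step 3: N mineralized = N pool * rate%/100 = 1948.8 * 4.2/100 = 81.8 kg/ha/yr

81.8


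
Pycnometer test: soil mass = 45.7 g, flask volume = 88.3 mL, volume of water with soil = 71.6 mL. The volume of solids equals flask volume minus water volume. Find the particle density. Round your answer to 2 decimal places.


Step 1: Volume of solids = flask volume - water volume with soil
Step 2: V_solids = 88.3 - 71.6 = 16.7 mL
Step 3: Particle density = mass / V_solids = 45.7 / 16.7 = 2.74 g/cm^3

2.74


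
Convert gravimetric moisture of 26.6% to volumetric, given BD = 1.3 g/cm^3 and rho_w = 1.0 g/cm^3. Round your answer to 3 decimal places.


Step 1: theta = (w / 100) * BD / rho_w
Step 2: theta = (26.6 / 100) * 1.3 / 1.0
Step 3: theta = 0.266 * 1.3
Step 4: theta = 0.346

0.346


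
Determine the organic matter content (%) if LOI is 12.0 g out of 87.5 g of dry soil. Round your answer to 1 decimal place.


Step 1: OM% = 100 * LOI / sample mass
Step 2: OM = 100 * 12.0 / 87.5
Step 3: OM = 13.7%

13.7


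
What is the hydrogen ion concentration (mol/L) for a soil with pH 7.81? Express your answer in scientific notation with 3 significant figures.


Step 1: [H+] = 10^(-pH)
Step 2: [H+] = 10^(-7.81)
Step 3: [H+] = 1.55e-08 mol/L

1.55e-08


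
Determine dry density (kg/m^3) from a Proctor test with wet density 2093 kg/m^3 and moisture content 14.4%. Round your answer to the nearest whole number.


Step 1: Dry density = wet density / (1 + w/100)
Step 2: Dry density = 2093 / (1 + 14.4/100)
Step 3: Dry density = 2093 / 1.144
Step 4: Dry density = 1830 kg/m^3

1830


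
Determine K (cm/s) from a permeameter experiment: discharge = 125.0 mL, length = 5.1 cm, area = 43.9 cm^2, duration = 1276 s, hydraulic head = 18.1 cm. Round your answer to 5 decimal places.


Step 1: K = Q * L / (A * t * h)
Step 2: Numerator = 125.0 * 5.1 = 637.5
Step 3: Denominator = 43.9 * 1276 * 18.1 = 1013896.84
Step 4: K = 637.5 / 1013896.84 = 0.00063 cm/s

0.00063


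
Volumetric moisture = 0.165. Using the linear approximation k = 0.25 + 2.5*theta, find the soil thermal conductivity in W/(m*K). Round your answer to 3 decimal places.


Step 1: k = 0.25 + 2.5 * theta
Step 2: k = 0.25 + 2.5 * 0.165
Step 3: k = 0.25 + 0.413
Step 4: k = 0.663 W/(m*K)

0.663


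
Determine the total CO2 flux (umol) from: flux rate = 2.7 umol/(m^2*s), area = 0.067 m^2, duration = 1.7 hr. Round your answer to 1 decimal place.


Step 1: Convert time to seconds: 1.7 hr * 3600 = 6120.0 s
Step 2: Total = flux * area * time_s
Step 3: Total = 2.7 * 0.067 * 6120.0
Step 4: Total = 1107.1 umol

1107.1


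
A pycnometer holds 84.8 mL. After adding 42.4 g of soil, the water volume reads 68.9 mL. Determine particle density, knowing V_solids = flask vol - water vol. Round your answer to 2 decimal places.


Step 1: Volume of solids = flask volume - water volume with soil
Step 2: V_solids = 84.8 - 68.9 = 15.9 mL
Step 3: Particle density = mass / V_solids = 42.4 / 15.9 = 2.67 g/cm^3

2.67


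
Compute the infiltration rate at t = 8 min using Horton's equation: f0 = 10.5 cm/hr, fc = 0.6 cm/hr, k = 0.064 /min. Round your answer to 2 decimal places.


Step 1: f = fc + (f0 - fc) * exp(-k * t)
Step 2: exp(-0.064 * 8) = 0.599296
Step 3: f = 0.6 + (10.5 - 0.6) * 0.599296
Step 4: f = 0.6 + 9.9 * 0.599296
Step 5: f = 6.53 cm/hr

6.53


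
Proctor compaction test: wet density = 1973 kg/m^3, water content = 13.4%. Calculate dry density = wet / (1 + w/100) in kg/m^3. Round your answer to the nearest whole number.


Step 1: Dry density = wet density / (1 + w/100)
Step 2: Dry density = 1973 / (1 + 13.4/100)
Step 3: Dry density = 1973 / 1.134
Step 4: Dry density = 1740 kg/m^3

1740


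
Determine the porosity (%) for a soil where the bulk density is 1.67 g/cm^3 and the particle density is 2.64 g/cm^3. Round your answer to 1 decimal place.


Step 1: Formula: n = 100 * (1 - BD / PD)
Step 2: n = 100 * (1 - 1.67 / 2.64)
Step 3: n = 100 * (1 - 0.63258)
Step 4: n = 36.7%

36.7


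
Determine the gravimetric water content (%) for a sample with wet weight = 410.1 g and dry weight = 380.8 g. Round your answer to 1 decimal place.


Step 1: Water mass = wet - dry = 410.1 - 380.8 = 29.3 g
Step 2: w = 100 * water mass / dry mass
Step 3: w = 100 * 29.3 / 380.8 = 7.7%

7.7


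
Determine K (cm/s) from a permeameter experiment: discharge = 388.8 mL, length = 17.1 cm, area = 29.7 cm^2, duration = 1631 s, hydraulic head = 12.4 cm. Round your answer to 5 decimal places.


Step 1: K = Q * L / (A * t * h)
Step 2: Numerator = 388.8 * 17.1 = 6648.48
Step 3: Denominator = 29.7 * 1631 * 12.4 = 600664.68
Step 4: K = 6648.48 / 600664.68 = 0.01107 cm/s

0.01107


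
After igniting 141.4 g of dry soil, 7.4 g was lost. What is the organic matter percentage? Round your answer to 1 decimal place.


Step 1: OM% = 100 * LOI / sample mass
Step 2: OM = 100 * 7.4 / 141.4
Step 3: OM = 5.2%

5.2


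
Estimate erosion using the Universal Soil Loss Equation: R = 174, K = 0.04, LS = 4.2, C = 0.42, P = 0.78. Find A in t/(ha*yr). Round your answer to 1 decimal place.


Step 1: A = R * K * LS * C * P
Step 2: R * K = 174 * 0.04 = 6.96
Step 3: (R*K) * LS = 6.96 * 4.2 = 29.232
Step 4: * C * P = 29.232 * 0.42 * 0.78 = 9.6
Step 5: A = 9.6 t/(ha*yr)

9.6


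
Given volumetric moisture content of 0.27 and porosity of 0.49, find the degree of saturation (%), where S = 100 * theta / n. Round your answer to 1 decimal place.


Step 1: S = 100 * theta_v / n
Step 2: S = 100 * 0.27 / 0.49
Step 3: S = 55.1%

55.1


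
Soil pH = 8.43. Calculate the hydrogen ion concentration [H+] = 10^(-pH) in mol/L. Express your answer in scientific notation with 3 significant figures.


Step 1: [H+] = 10^(-pH)
Step 2: [H+] = 10^(-8.43)
Step 3: [H+] = 3.72e-09 mol/L

3.72e-09


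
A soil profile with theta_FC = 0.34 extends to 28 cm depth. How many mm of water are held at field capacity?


Step 1: Water (mm) = theta_FC * depth (cm) * 10
Step 2: Water = 0.34 * 28 * 10
Step 3: Water = 95.2 mm

95.2


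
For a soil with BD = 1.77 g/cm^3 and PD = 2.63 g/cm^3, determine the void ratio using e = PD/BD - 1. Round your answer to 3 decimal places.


Step 1: e = PD / BD - 1
Step 2: e = 2.63 / 1.77 - 1
Step 3: e = 1.48588 - 1
Step 4: e = 0.486

0.486


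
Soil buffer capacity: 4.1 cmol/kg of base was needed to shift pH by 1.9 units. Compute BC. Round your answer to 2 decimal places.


Step 1: BC = change in base / change in pH
Step 2: BC = 4.1 / 1.9
Step 3: BC = 2.16 cmol/(kg*pH unit)

2.16


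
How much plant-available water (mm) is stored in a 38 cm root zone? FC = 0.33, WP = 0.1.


Step 1: Available water = (FC - WP) * depth * 10
Step 2: AW = (0.33 - 0.1) * 38 * 10
Step 3: AW = 0.23 * 38 * 10
Step 4: AW = 87.4 mm

87.4


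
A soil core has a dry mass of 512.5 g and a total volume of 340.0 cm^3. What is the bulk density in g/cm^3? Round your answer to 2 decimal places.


Step 1: Identify the formula: BD = dry mass / volume
Step 2: Substitute values: BD = 512.5 / 340.0
Step 3: BD = 1.51 g/cm^3

1.51


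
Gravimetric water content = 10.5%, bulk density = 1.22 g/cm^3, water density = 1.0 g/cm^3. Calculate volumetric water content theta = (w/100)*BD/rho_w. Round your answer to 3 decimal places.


Step 1: theta = (w / 100) * BD / rho_w
Step 2: theta = (10.5 / 100) * 1.22 / 1.0
Step 3: theta = 0.105 * 1.22
Step 4: theta = 0.128

0.128


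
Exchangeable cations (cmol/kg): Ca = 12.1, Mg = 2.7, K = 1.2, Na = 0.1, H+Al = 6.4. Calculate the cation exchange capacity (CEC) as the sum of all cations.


Step 1: CEC = Ca + Mg + K + Na + (H+Al)
Step 2: CEC = 12.1 + 2.7 + 1.2 + 0.1 + 6.4
Step 3: CEC = 22.5 cmol/kg

22.5


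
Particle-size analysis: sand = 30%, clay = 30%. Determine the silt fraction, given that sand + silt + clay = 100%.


Step 1: sand + silt + clay = 100%
Step 2: silt = 100 - sand - clay
Step 3: silt = 100 - 30 - 30
Step 4: silt = 40%

40


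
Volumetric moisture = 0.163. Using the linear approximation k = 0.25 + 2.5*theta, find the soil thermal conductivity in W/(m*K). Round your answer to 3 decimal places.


Step 1: k = 0.25 + 2.5 * theta
Step 2: k = 0.25 + 2.5 * 0.163
Step 3: k = 0.25 + 0.408
Step 4: k = 0.658 W/(m*K)

0.658


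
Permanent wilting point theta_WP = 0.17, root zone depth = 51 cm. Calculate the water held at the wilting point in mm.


Step 1: Water (mm) = theta_WP * depth * 10
Step 2: Water = 0.17 * 51 * 10
Step 3: Water = 86.7 mm

86.7


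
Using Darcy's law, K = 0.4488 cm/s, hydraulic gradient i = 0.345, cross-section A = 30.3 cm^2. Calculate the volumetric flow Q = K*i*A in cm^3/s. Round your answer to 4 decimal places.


Step 1: Apply Darcy's law: Q = K * i * A
Step 2: Q = 0.4488 * 0.345 * 30.3
Step 3: Q = 4.6915 cm^3/s

4.6915


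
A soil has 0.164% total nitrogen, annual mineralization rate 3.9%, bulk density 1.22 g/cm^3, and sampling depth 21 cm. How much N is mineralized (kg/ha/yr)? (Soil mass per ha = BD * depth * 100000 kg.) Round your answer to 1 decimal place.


Step 1: Soil mass per ha = BD * depth * 100000 = 1.22 * 21 * 100000 = 2562000 kg
Step 2: Total N pool = soil mass * N%/100 = 2562000 * 0.164/100 = 4201.68 kg/ha
Step 3: N mineralized = N pool * rate%/100 = 4201.68 * 3.9/100 = 163.9 kg/ha/yr

163.9


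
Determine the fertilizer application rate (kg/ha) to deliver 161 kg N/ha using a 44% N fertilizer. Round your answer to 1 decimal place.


Step 1: Fertilizer rate = target N / (N content / 100)
Step 2: Rate = 161 / (44 / 100)
Step 3: Rate = 161 / 0.44
Step 4: Rate = 365.9 kg/ha

365.9


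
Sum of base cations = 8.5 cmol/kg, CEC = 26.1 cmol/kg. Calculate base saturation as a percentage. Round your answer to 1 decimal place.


Step 1: BS = 100 * (sum of bases) / CEC
Step 2: BS = 100 * 8.5 / 26.1
Step 3: BS = 32.6%

32.6


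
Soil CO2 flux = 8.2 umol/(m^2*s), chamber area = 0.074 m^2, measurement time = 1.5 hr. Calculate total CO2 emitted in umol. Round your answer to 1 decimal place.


Step 1: Convert time to seconds: 1.5 hr * 3600 = 5400.0 s
Step 2: Total = flux * area * time_s
Step 3: Total = 8.2 * 0.074 * 5400.0
Step 4: Total = 3276.7 umol

3276.7


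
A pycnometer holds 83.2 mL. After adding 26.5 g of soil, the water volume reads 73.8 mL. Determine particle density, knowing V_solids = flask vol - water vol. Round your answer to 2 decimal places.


Step 1: Volume of solids = flask volume - water volume with soil
Step 2: V_solids = 83.2 - 73.8 = 9.4 mL
Step 3: Particle density = mass / V_solids = 26.5 / 9.4 = 2.82 g/cm^3

2.82


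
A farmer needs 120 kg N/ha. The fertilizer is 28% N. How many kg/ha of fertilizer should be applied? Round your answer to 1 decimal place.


Step 1: Fertilizer rate = target N / (N content / 100)
Step 2: Rate = 120 / (28 / 100)
Step 3: Rate = 120 / 0.28
Step 4: Rate = 428.6 kg/ha

428.6


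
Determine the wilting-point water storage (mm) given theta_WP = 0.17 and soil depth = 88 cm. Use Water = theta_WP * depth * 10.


Step 1: Water (mm) = theta_WP * depth * 10
Step 2: Water = 0.17 * 88 * 10
Step 3: Water = 149.6 mm

149.6


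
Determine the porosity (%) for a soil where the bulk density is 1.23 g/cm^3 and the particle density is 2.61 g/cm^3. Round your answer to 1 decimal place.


Step 1: Formula: n = 100 * (1 - BD / PD)
Step 2: n = 100 * (1 - 1.23 / 2.61)
Step 3: n = 100 * (1 - 0.47126)
Step 4: n = 52.9%

52.9


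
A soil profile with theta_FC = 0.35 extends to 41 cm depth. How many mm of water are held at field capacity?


Step 1: Water (mm) = theta_FC * depth (cm) * 10
Step 2: Water = 0.35 * 41 * 10
Step 3: Water = 143.5 mm

143.5


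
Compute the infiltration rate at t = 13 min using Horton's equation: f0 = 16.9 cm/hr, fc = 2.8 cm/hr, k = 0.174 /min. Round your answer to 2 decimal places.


Step 1: f = fc + (f0 - fc) * exp(-k * t)
Step 2: exp(-0.174 * 13) = 0.104142
Step 3: f = 2.8 + (16.9 - 2.8) * 0.104142
Step 4: f = 2.8 + 14.1 * 0.104142
Step 5: f = 4.27 cm/hr

4.27


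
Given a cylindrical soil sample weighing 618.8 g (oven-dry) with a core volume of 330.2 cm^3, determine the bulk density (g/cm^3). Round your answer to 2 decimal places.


Step 1: Identify the formula: BD = dry mass / volume
Step 2: Substitute values: BD = 618.8 / 330.2
Step 3: BD = 1.87 g/cm^3

1.87


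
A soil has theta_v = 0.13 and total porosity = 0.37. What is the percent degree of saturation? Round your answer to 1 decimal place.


Step 1: S = 100 * theta_v / n
Step 2: S = 100 * 0.13 / 0.37
Step 3: S = 35.1%

35.1


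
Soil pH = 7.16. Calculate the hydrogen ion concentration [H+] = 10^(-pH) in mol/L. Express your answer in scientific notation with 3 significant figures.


Step 1: [H+] = 10^(-pH)
Step 2: [H+] = 10^(-7.16)
Step 3: [H+] = 6.92e-08 mol/L

6.92e-08


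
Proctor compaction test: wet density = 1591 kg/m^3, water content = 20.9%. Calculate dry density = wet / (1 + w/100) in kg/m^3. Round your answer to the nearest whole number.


Step 1: Dry density = wet density / (1 + w/100)
Step 2: Dry density = 1591 / (1 + 20.9/100)
Step 3: Dry density = 1591 / 1.209
Step 4: Dry density = 1316 kg/m^3

1316


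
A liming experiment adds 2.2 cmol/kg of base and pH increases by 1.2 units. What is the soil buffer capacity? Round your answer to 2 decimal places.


Step 1: BC = change in base / change in pH
Step 2: BC = 2.2 / 1.2
Step 3: BC = 1.83 cmol/(kg*pH unit)

1.83


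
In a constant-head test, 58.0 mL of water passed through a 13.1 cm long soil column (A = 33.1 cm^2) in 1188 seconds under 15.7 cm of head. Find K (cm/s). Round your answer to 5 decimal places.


Step 1: K = Q * L / (A * t * h)
Step 2: Numerator = 58.0 * 13.1 = 759.8
Step 3: Denominator = 33.1 * 1188 * 15.7 = 617367.96
Step 4: K = 759.8 / 617367.96 = 0.00123 cm/s

0.00123


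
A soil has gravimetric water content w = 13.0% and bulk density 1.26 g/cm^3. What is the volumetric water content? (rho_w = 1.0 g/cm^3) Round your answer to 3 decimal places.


Step 1: theta = (w / 100) * BD / rho_w
Step 2: theta = (13.0 / 100) * 1.26 / 1.0
Step 3: theta = 0.13 * 1.26
Step 4: theta = 0.164

0.164


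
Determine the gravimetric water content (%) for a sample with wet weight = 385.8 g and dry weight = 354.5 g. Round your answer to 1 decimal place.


Step 1: Water mass = wet - dry = 385.8 - 354.5 = 31.3 g
Step 2: w = 100 * water mass / dry mass
Step 3: w = 100 * 31.3 / 354.5 = 8.8%

8.8


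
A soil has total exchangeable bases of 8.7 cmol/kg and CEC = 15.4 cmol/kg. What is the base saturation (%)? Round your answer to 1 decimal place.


Step 1: BS = 100 * (sum of bases) / CEC
Step 2: BS = 100 * 8.7 / 15.4
Step 3: BS = 56.5%

56.5


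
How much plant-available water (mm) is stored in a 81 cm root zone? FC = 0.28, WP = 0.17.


Step 1: Available water = (FC - WP) * depth * 10
Step 2: AW = (0.28 - 0.17) * 81 * 10
Step 3: AW = 0.11 * 81 * 10
Step 4: AW = 89.1 mm

89.1


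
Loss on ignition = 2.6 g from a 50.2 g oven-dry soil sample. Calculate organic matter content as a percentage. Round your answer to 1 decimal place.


Step 1: OM% = 100 * LOI / sample mass
Step 2: OM = 100 * 2.6 / 50.2
Step 3: OM = 5.2%

5.2


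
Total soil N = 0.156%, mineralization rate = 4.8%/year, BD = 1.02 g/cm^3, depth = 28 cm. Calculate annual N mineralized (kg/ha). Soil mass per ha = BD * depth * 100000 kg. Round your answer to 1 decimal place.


Step 1: Soil mass per ha = BD * depth * 100000 = 1.02 * 28 * 100000 = 2856000 kg
Step 2: Total N pool = soil mass * N%/100 = 2856000 * 0.156/100 = 4455.36 kg/ha
Step 3: N mineralized = N pool * rate%/100 = 4455.36 * 4.8/100 = 213.9 kg/ha/yr

213.9


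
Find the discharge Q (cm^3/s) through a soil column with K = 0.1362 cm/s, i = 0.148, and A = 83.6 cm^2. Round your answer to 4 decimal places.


Step 1: Apply Darcy's law: Q = K * i * A
Step 2: Q = 0.1362 * 0.148 * 83.6
Step 3: Q = 1.6852 cm^3/s

1.6852


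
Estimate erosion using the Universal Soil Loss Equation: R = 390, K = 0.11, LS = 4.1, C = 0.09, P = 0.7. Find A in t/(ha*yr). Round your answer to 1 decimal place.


Step 1: A = R * K * LS * C * P
Step 2: R * K = 390 * 0.11 = 42.9
Step 3: (R*K) * LS = 42.9 * 4.1 = 175.89
Step 4: * C * P = 175.89 * 0.09 * 0.7 = 11.1
Step 5: A = 11.1 t/(ha*yr)

11.1


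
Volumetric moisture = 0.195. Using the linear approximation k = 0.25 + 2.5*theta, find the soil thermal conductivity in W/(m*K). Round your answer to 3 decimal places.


Step 1: k = 0.25 + 2.5 * theta
Step 2: k = 0.25 + 2.5 * 0.195
Step 3: k = 0.25 + 0.488
Step 4: k = 0.738 W/(m*K)

0.738


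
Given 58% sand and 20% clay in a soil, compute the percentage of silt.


Step 1: sand + silt + clay = 100%
Step 2: silt = 100 - sand - clay
Step 3: silt = 100 - 58 - 20
Step 4: silt = 22%

22


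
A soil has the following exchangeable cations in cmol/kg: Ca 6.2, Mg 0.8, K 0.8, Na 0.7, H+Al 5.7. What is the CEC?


Step 1: CEC = Ca + Mg + K + Na + (H+Al)
Step 2: CEC = 6.2 + 0.8 + 0.8 + 0.7 + 5.7
Step 3: CEC = 14.2 cmol/kg

14.2


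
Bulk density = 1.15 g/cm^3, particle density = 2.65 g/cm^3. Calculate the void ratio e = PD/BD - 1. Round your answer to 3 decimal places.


Step 1: e = PD / BD - 1
Step 2: e = 2.65 / 1.15 - 1
Step 3: e = 2.30435 - 1
Step 4: e = 1.304

1.304


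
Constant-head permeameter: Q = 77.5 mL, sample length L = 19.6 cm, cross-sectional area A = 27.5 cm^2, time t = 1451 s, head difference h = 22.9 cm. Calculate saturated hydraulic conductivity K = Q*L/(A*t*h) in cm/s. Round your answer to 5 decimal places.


Step 1: K = Q * L / (A * t * h)
Step 2: Numerator = 77.5 * 19.6 = 1519.0
Step 3: Denominator = 27.5 * 1451 * 22.9 = 913767.25
Step 4: K = 1519.0 / 913767.25 = 0.00166 cm/s

0.00166


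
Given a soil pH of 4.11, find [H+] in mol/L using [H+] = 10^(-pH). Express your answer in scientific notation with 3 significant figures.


Step 1: [H+] = 10^(-pH)
Step 2: [H+] = 10^(-4.11)
Step 3: [H+] = 7.76e-05 mol/L

7.76e-05


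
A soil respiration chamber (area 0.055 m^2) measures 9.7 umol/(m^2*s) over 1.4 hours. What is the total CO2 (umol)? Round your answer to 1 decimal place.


Step 1: Convert time to seconds: 1.4 hr * 3600 = 5040.0 s
Step 2: Total = flux * area * time_s
Step 3: Total = 9.7 * 0.055 * 5040.0
Step 4: Total = 2688.8 umol

2688.8


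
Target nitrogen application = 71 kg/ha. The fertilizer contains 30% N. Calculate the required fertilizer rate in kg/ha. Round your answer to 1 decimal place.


Step 1: Fertilizer rate = target N / (N content / 100)
Step 2: Rate = 71 / (30 / 100)
Step 3: Rate = 71 / 0.3
Step 4: Rate = 236.7 kg/ha

236.7


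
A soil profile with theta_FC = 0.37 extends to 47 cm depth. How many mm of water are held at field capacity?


Step 1: Water (mm) = theta_FC * depth (cm) * 10
Step 2: Water = 0.37 * 47 * 10
Step 3: Water = 173.9 mm

173.9


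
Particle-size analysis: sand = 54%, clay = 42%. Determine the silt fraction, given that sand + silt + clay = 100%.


Step 1: sand + silt + clay = 100%
Step 2: silt = 100 - sand - clay
Step 3: silt = 100 - 54 - 42
Step 4: silt = 4%

4


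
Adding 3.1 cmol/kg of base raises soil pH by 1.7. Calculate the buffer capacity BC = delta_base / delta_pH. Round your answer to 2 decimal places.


Step 1: BC = change in base / change in pH
Step 2: BC = 3.1 / 1.7
Step 3: BC = 1.82 cmol/(kg*pH unit)

1.82


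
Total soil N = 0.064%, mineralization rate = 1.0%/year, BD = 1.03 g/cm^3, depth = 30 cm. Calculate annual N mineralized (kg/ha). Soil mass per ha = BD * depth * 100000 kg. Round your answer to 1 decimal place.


Step 1: Soil mass per ha = BD * depth * 100000 = 1.03 * 30 * 100000 = 3090000 kg
Step 2: Total N pool = soil mass * N%/100 = 3090000 * 0.064/100 = 1977.6 kg/ha
Step 3: N mineralized = N pool * rate%/100 = 1977.6 * 1.0/100 = 19.8 kg/ha/yr

19.8


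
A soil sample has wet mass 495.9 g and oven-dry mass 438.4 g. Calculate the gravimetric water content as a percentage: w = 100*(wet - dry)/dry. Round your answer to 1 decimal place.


Step 1: Water mass = wet - dry = 495.9 - 438.4 = 57.5 g
Step 2: w = 100 * water mass / dry mass
Step 3: w = 100 * 57.5 / 438.4 = 13.1%

13.1


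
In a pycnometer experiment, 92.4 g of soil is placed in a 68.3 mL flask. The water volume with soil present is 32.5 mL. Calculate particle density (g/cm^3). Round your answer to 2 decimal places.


Step 1: Volume of solids = flask volume - water volume with soil
Step 2: V_solids = 68.3 - 32.5 = 35.8 mL
Step 3: Particle density = mass / V_solids = 92.4 / 35.8 = 2.58 g/cm^3

2.58


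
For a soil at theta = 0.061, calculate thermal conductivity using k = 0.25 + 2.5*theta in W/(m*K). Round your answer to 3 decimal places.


Step 1: k = 0.25 + 2.5 * theta
Step 2: k = 0.25 + 2.5 * 0.061
Step 3: k = 0.25 + 0.153
Step 4: k = 0.403 W/(m*K)

0.403


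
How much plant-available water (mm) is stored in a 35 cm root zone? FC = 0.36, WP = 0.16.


Step 1: Available water = (FC - WP) * depth * 10
Step 2: AW = (0.36 - 0.16) * 35 * 10
Step 3: AW = 0.2 * 35 * 10
Step 4: AW = 70.0 mm

70.0


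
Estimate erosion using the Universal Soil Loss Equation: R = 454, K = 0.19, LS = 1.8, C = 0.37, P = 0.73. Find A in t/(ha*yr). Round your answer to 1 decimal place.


Step 1: A = R * K * LS * C * P
Step 2: R * K = 454 * 0.19 = 86.26
Step 3: (R*K) * LS = 86.26 * 1.8 = 155.268
Step 4: * C * P = 155.268 * 0.37 * 0.73 = 41.9
Step 5: A = 41.9 t/(ha*yr)

41.9


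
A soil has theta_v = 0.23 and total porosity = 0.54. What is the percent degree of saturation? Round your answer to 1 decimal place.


Step 1: S = 100 * theta_v / n
Step 2: S = 100 * 0.23 / 0.54
Step 3: S = 42.6%

42.6


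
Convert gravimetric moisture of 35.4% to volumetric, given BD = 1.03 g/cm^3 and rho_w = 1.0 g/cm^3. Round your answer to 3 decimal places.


Step 1: theta = (w / 100) * BD / rho_w
Step 2: theta = (35.4 / 100) * 1.03 / 1.0
Step 3: theta = 0.354 * 1.03
Step 4: theta = 0.365

0.365


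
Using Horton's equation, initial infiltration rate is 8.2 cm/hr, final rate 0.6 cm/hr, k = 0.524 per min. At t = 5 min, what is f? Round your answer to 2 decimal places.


Step 1: f = fc + (f0 - fc) * exp(-k * t)
Step 2: exp(-0.524 * 5) = 0.072803
Step 3: f = 0.6 + (8.2 - 0.6) * 0.072803
Step 4: f = 0.6 + 7.6 * 0.072803
Step 5: f = 1.15 cm/hr

1.15


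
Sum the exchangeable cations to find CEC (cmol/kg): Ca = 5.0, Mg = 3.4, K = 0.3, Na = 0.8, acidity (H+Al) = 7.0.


Step 1: CEC = Ca + Mg + K + Na + (H+Al)
Step 2: CEC = 5.0 + 3.4 + 0.3 + 0.8 + 7.0
Step 3: CEC = 16.5 cmol/kg

16.5


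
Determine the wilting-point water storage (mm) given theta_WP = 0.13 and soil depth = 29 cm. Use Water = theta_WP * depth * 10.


Step 1: Water (mm) = theta_WP * depth * 10
Step 2: Water = 0.13 * 29 * 10
Step 3: Water = 37.7 mm

37.7


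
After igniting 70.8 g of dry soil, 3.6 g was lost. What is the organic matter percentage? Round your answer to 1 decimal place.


Step 1: OM% = 100 * LOI / sample mass
Step 2: OM = 100 * 3.6 / 70.8
Step 3: OM = 5.1%

5.1


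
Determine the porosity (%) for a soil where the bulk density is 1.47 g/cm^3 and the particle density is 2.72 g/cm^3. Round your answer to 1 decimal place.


Step 1: Formula: n = 100 * (1 - BD / PD)
Step 2: n = 100 * (1 - 1.47 / 2.72)
Step 3: n = 100 * (1 - 0.54044)
Step 4: n = 46.0%

46.0


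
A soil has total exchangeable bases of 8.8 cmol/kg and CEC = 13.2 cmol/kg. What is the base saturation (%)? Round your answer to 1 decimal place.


Step 1: BS = 100 * (sum of bases) / CEC
Step 2: BS = 100 * 8.8 / 13.2
Step 3: BS = 66.7%

66.7


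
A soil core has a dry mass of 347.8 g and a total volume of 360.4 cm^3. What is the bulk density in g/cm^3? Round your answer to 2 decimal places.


Step 1: Identify the formula: BD = dry mass / volume
Step 2: Substitute values: BD = 347.8 / 360.4
Step 3: BD = 0.97 g/cm^3

0.97


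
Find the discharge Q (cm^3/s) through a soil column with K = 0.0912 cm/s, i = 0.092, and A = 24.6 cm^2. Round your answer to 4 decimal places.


Step 1: Apply Darcy's law: Q = K * i * A
Step 2: Q = 0.0912 * 0.092 * 24.6
Step 3: Q = 0.2064 cm^3/s

0.2064


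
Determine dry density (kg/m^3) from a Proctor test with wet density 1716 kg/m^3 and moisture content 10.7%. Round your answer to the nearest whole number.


Step 1: Dry density = wet density / (1 + w/100)
Step 2: Dry density = 1716 / (1 + 10.7/100)
Step 3: Dry density = 1716 / 1.107
Step 4: Dry density = 1550 kg/m^3

1550


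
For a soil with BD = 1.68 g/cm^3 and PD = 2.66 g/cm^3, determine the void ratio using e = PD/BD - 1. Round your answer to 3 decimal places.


Step 1: e = PD / BD - 1
Step 2: e = 2.66 / 1.68 - 1
Step 3: e = 1.58333 - 1
Step 4: e = 0.583

0.583


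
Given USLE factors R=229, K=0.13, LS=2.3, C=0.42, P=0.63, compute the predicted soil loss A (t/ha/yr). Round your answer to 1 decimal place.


Step 1: A = R * K * LS * C * P
Step 2: R * K = 229 * 0.13 = 29.77
Step 3: (R*K) * LS = 29.77 * 2.3 = 68.471
Step 4: * C * P = 68.471 * 0.42 * 0.63 = 18.1
Step 5: A = 18.1 t/(ha*yr)

18.1


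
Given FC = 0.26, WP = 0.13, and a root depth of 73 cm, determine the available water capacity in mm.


Step 1: Available water = (FC - WP) * depth * 10
Step 2: AW = (0.26 - 0.13) * 73 * 10
Step 3: AW = 0.13 * 73 * 10
Step 4: AW = 94.9 mm

94.9


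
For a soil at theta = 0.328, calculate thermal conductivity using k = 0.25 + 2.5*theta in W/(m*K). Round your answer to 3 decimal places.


Step 1: k = 0.25 + 2.5 * theta
Step 2: k = 0.25 + 2.5 * 0.328
Step 3: k = 0.25 + 0.82
Step 4: k = 1.07 W/(m*K)

1.07


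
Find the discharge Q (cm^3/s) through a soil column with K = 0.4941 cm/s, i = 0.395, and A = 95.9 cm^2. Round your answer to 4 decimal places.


Step 1: Apply Darcy's law: Q = K * i * A
Step 2: Q = 0.4941 * 0.395 * 95.9
Step 3: Q = 18.7168 cm^3/s

18.7168


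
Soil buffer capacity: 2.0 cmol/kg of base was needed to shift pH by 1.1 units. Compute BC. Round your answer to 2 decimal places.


Step 1: BC = change in base / change in pH
Step 2: BC = 2.0 / 1.1
Step 3: BC = 1.82 cmol/(kg*pH unit)

1.82


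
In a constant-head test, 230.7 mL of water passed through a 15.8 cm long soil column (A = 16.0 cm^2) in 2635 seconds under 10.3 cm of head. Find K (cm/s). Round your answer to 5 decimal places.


Step 1: K = Q * L / (A * t * h)
Step 2: Numerator = 230.7 * 15.8 = 3645.06
Step 3: Denominator = 16.0 * 2635 * 10.3 = 434248.0
Step 4: K = 3645.06 / 434248.0 = 0.00839 cm/s

0.00839


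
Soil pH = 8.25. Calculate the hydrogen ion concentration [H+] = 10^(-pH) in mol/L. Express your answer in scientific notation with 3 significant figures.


Step 1: [H+] = 10^(-pH)
Step 2: [H+] = 10^(-8.25)
Step 3: [H+] = 5.62e-09 mol/L

5.62e-09


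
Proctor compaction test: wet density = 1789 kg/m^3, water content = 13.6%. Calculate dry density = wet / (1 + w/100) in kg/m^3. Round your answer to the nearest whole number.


Step 1: Dry density = wet density / (1 + w/100)
Step 2: Dry density = 1789 / (1 + 13.6/100)
Step 3: Dry density = 1789 / 1.136
Step 4: Dry density = 1575 kg/m^3

1575


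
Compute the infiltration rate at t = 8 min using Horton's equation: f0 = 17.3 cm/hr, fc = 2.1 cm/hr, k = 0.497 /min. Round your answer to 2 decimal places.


Step 1: f = fc + (f0 - fc) * exp(-k * t)
Step 2: exp(-0.497 * 8) = 0.018761
Step 3: f = 2.1 + (17.3 - 2.1) * 0.018761
Step 4: f = 2.1 + 15.2 * 0.018761
Step 5: f = 2.39 cm/hr

2.39
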